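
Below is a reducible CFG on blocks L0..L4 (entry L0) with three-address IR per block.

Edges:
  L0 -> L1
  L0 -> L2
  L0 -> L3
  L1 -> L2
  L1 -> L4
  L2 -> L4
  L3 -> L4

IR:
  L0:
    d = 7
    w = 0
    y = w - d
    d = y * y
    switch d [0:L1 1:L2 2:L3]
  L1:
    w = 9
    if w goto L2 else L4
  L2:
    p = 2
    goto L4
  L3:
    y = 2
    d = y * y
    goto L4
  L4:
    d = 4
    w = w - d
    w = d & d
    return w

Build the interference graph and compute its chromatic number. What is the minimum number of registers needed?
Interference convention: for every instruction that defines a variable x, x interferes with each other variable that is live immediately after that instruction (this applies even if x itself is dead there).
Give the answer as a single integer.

Answer: 2

Analysis:
def/use:
  L0: {d,w,y} / ∅
  L1: {w} / ∅
  L2: {p} / ∅
  L3: {d,y} / ∅
  L4: {d,w} / {w}

Live sets:
  L0: in=∅ out={w}
  L1: in=∅ out={w}
  L2: in={w} out={w}
  L3: in={w} out={w}
  L4: in={w} out=∅

Conflict graph:
  d: {w}
  p: {w}
  w: {d,p,y}
  y: {w}

Chromatic number:
  {d,w} pairwise interfere (2-clique) ⇒ χ ≥ 2
  assign d→r1 p→r1 w→r0 y→r1 — no edge inside a register ⇒ χ ≤ 2
  χ = 2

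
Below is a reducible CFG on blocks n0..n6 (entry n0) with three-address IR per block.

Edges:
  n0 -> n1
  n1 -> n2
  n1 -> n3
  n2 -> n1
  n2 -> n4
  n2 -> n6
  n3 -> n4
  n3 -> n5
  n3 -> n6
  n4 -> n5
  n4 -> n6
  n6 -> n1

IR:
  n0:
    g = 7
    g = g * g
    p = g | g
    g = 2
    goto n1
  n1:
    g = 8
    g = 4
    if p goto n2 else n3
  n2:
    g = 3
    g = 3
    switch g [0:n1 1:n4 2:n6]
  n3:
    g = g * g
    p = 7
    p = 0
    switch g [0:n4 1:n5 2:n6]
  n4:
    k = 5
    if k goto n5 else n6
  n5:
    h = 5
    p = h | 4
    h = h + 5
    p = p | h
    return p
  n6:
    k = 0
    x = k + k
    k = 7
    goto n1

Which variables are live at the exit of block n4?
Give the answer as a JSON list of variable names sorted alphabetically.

Block summaries:
  n0: def={g,p} ue=∅
  n1: def={g} ue={p}
  n2: def={g} ue=∅
  n3: def={g,p} ue={g}
  n4: def={k} ue=∅
  n5: def={h,p} ue=∅
  n6: def={k,x} ue=∅

Live sets:
  n0 li=∅ lo={p}
  n1 li={p} lo={g,p}
  n2 li={p} lo={p}
  n3 li={g} lo={p}
  n4 li={p} lo={p}
  n5 li=∅ lo=∅
  n6 li={p} lo={p}

live-out(n4) = ["p"]

Answer: ["p"]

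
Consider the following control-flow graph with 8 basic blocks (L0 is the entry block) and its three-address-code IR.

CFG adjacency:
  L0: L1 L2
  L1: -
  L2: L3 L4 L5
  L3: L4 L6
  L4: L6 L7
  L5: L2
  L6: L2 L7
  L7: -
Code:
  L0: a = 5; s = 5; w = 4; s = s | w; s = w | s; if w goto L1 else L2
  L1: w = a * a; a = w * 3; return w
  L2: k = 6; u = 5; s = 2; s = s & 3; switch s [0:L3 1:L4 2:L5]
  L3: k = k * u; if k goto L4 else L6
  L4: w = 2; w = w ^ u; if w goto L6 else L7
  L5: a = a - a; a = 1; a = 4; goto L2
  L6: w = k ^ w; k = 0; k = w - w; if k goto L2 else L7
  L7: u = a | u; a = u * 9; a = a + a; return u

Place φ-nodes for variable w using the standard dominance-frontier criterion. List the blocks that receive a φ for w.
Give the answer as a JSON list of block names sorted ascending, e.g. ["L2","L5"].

Answer: ["L2", "L6", "L7"]

Working:
idom tree: L1←L0 L2←L0 L3←L2 L4←L2 L5←L2 L6←L2 L7←L2
Dom at joins:
  L2: preds {L0,L5,L6}: {L0} ∩ {L0,L2,L5} ∩ {L0,L2,L6} = {L0}; idom=L0
  L4: preds {L2,L3}: {L0,L2} ∩ {L0,L2,L3} = {L0,L2}; idom=L2
  L6: preds {L3,L4}: {L0,L2,L3} ∩ {L0,L2,L4} = {L0,L2}; idom=L2
  L7: preds {L4,L6}: {L0,L2,L4} ∩ {L0,L2,L6} = {L0,L2}; idom=L2

DF walk-up:
  join L2 pred L0: · stop@L0
  join L2 pred L5: L5→L2 stop@L0
  join L2 pred L6: L6→L2 stop@L0
  join L4 pred L2: · stop@L2
  join L4 pred L3: L3 stop@L2
  join L6 pred L3: L3 stop@L2
  join L6 pred L4: L4 stop@L2
  join L7 pred L4: L4 stop@L2
  join L7 pred L6: L6 stop@L2
  DF(L0)=∅
  DF(L1)=∅
  DF(L2)={L2}
  DF(L3)={L4,L6}
  DF(L4)={L6,L7}
  DF(L5)={L2}
  DF(L6)={L2,L7}
  DF(L7)=∅

φ for w: defs {L0,L1,L4,L6}
  DF⁺ = {L2,L6,L7}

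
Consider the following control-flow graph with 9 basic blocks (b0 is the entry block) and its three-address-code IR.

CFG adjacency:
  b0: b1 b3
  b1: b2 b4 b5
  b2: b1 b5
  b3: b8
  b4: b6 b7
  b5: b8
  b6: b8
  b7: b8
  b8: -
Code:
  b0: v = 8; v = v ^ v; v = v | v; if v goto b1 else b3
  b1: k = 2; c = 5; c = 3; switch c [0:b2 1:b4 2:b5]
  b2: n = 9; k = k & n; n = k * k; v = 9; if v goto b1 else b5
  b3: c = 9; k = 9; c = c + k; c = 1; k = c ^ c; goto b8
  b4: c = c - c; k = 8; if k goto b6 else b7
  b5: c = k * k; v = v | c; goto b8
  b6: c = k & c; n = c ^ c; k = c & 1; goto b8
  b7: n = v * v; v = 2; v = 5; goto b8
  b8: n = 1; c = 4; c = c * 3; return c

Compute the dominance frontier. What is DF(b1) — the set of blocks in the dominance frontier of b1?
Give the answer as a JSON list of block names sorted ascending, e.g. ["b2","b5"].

idom tree: b1←b0 b2←b1 b3←b0 b4←b1 b5←b1 b6←b4 b7←b4 b8←b0
Dom at joins:
  b1: preds {b0,b2}: {b0} ∩ {b0,b1,b2} = {b0}; idom=b0
  b5: preds {b1,b2}: {b0,b1} ∩ {b0,b1,b2} = {b0,b1}; idom=b1
  b8: preds {b3,b5,b6,b7}: {b0,b3} ∩ {b0,b1,b5} ∩ {b0,b1,b4,b6} ∩ {b0,b1,b4,b7} = {b0}; idom=b0

Frontier:
  b1←b0: walk · to b0
  b1←b2: walk b2→b1 to b0
  b5←b1: walk · to b1
  b5←b2: walk b2 to b1
  b8←b3: walk b3 to b0
  b8←b5: walk b5→b1 to b0
  b8←b6: walk b6→b4→b1 to b0
  b8←b7: walk b7→b4→b1 to b0
  DF(b0)=∅
  DF(b1)={b1,b8}
  DF(b2)={b1,b5}
  DF(b3)={b8}
  DF(b4)={b8}
  DF(b5)={b8}
  DF(b6)={b8}
  DF(b7)={b8}
  DF(b8)=∅

DF(b1) = ["b1", "b8"]

Answer: ["b1", "b8"]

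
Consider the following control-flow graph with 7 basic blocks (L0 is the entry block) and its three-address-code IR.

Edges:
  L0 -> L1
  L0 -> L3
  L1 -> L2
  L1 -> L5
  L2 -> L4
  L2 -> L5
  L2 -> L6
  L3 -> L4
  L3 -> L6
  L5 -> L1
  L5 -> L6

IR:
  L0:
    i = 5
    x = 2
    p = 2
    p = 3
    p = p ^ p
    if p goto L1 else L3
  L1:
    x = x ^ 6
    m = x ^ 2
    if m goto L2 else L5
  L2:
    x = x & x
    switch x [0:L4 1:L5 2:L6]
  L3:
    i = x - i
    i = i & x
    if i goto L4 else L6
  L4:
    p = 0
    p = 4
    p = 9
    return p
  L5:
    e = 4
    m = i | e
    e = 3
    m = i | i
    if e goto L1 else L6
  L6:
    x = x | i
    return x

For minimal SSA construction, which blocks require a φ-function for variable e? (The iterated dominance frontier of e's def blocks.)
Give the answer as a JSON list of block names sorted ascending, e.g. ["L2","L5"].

idom tree: L1←L0 L2←L1 L3←L0 L4←L0 L5←L1 L6←L0
Dom∩ at merges:
  L1: preds {L0,L5}: {L0} ∩ {L0,L1,L5} = {L0}; idom=L0
  L4: preds {L2,L3}: {L0,L1,L2} ∩ {L0,L3} = {L0}; idom=L0
  L5: preds {L1,L2}: {L0,L1} ∩ {L0,L1,L2} = {L0,L1}; idom=L1
  L6: preds {L2,L3,L5}: {L0,L1,L2} ∩ {L0,L3} ∩ {L0,L1,L5} = {L0}; idom=L0

Frontier:
  L1←L0: walk · to L0
  L1←L5: walk L5→L1 to L0
  L4←L2: walk L2→L1 to L0
  L4←L3: walk L3 to L0
  L5←L1: walk · to L1
  L5←L2: walk L2 to L1
  L6←L2: walk L2→L1 to L0
  L6←L3: walk L3 to L0
  L6←L5: walk L5→L1 to L0
  DF(L0)=∅
  DF(L1)={L1,L4,L6}
  DF(L2)={L4,L5,L6}
  DF(L3)={L4,L6}
  DF(L4)=∅
  DF(L5)={L1,L6}
  DF(L6)=∅

φ for e: defs {L5}
  DF⁺ = {L1,L4,L6}

Answer: ["L1", "L4", "L6"]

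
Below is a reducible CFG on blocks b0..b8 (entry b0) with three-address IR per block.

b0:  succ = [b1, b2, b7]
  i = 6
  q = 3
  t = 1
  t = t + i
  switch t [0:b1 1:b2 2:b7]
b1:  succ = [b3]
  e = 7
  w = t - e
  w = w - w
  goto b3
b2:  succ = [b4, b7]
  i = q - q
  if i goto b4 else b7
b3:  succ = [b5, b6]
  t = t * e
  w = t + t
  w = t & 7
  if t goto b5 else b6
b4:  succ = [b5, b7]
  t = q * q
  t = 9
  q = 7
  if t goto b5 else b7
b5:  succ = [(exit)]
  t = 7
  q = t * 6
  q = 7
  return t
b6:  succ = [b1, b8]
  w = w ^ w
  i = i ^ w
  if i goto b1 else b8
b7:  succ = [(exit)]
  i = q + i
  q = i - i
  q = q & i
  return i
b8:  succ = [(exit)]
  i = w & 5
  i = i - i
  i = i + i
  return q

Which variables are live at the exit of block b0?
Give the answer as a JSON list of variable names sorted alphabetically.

Block summaries:
  b0: {i,q,t} / ∅
  b1: {e,w} / {t}
  b2: {i} / {q}
  b3: {t,w} / {e,t}
  b4: {q,t} / {q}
  b5: {q,t} / ∅
  b6: {i,w} / {i,w}
  b7: {i,q} / {i,q}
  b8: {i} / {q,w}

Backward fixpoint:
  b0 li=∅ lo={i,q,t}
  b1 li={i,q,t} lo={e,i,q,t}
  b2 li={q} lo={i,q}
  b3 li={e,i,q,t} lo={i,q,t,w}
  b4 li={i,q} lo={i,q}
  b5 li=∅ lo=∅
  b6 li={i,q,t,w} lo={i,q,t,w}
  b7 li={i,q} lo=∅
  b8 li={q,w} lo=∅

live-out(b0) = ["i", "q", "t"]

Answer: ["i", "q", "t"]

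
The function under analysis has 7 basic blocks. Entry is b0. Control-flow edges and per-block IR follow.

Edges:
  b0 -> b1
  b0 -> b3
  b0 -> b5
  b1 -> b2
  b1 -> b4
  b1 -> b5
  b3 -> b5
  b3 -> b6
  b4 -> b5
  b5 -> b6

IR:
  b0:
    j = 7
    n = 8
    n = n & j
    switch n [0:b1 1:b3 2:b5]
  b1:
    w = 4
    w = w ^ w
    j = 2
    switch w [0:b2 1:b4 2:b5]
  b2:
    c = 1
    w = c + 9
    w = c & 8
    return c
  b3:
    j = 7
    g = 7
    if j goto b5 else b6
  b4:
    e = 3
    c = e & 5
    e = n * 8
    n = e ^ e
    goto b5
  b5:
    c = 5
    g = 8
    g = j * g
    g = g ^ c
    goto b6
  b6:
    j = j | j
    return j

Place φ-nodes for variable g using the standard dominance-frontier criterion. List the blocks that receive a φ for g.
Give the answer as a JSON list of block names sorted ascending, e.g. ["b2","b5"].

Answer: ["b5", "b6"]

Working:
idom tree: b1←b0 b2←b1 b3←b0 b4←b1 b5←b0 b6←b0
Join-block Dom:
  b5: preds {b0,b1,b3,b4}: {b0} ∩ {b0,b1} ∩ {b0,b3} ∩ {b0,b1,b4} = {b0}; idom=b0
  b6: preds {b3,b5}: {b0,b3} ∩ {b0,b5} = {b0}; idom=b0

DF walk-up:
  b5←b0: walk · to b0
  b5←b1: walk b1 to b0
  b5←b3: walk b3 to b0
  b5←b4: walk b4→b1 to b0
  b6←b3: walk b3 to b0
  b6←b5: walk b5 to b0
  b0 → ∅
  b1 → {b5}
  b2 → ∅
  b3 → {b5,b6}
  b4 → {b5}
  b5 → {b6}
  b6 → ∅

φ for g: defs {b3,b5}
  DF⁺ = {b5,b6}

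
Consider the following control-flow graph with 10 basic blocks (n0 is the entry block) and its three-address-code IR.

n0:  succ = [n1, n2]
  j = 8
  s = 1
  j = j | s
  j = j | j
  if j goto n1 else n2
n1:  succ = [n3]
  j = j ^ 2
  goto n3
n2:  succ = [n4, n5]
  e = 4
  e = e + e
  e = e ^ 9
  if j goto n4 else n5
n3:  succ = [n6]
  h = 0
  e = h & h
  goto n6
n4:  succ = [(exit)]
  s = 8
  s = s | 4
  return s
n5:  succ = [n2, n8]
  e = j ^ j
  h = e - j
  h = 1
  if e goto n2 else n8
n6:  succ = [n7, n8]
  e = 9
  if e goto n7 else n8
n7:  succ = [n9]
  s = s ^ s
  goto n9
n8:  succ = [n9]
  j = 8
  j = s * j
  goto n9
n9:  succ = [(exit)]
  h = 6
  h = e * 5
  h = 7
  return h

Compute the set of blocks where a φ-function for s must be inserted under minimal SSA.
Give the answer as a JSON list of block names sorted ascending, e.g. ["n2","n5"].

Answer: ["n9"]

Analysis:
idom tree: n1←n0 n2←n0 n3←n1 n4←n2 n5←n2 n6←n3 n7←n6 n8←n0 n9←n0
Dom∩ at merges:
  n2: preds {n0,n5}: {n0} ∩ {n0,n2,n5} = {n0}; idom=n0
  n8: preds {n5,n6}: {n0,n2,n5} ∩ {n0,n1,n3,n6} = {n0}; idom=n0
  n9: preds {n7,n8}: {n0,n1,n3,n6,n7} ∩ {n0,n8} = {n0}; idom=n0

DF walk-up:
  join n2 pred n0: · stop@n0
  join n2 pred n5: n5→n2 stop@n0
  join n8 pred n5: n5→n2 stop@n0
  join n8 pred n6: n6→n3→n1 stop@n0
  join n9 pred n7: n7→n6→n3→n1 stop@n0
  join n9 pred n8: n8 stop@n0
  n0 → ∅
  n1 → {n8,n9}
  n2 → {n2,n8}
  n3 → {n8,n9}
  n4 → ∅
  n5 → {n2,n8}
  n6 → {n8,n9}
  n7 → {n9}
  n8 → {n9}
  n9 → ∅

φ for s: defs {n0,n4,n7}
  DF⁺ = {n9}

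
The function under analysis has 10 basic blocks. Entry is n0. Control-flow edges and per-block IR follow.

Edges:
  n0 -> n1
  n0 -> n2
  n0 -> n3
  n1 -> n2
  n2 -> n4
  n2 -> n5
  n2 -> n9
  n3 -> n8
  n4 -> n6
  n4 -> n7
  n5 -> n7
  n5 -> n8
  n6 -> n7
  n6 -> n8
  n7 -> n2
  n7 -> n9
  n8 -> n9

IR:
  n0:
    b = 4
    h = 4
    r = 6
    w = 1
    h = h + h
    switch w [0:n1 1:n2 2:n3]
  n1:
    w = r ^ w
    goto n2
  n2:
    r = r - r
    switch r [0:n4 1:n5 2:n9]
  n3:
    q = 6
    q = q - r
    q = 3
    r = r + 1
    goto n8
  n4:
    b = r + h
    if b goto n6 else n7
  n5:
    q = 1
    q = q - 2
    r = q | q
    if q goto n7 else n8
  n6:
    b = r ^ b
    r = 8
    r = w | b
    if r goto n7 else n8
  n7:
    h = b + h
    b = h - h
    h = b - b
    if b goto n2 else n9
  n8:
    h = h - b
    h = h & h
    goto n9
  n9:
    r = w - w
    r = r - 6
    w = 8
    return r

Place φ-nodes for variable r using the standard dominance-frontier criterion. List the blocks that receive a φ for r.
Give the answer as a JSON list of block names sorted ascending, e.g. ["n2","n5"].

Answer: ["n2", "n7", "n8", "n9"]

Derivation:
idom tree: n1←n0 n2←n0 n3←n0 n4←n2 n5←n2 n6←n4 n7←n2 n8←n0 n9←n0
Dom at joins:
  n2: preds {n0,n1,n7}: {n0} ∩ {n0,n1} ∩ {n0,n2,n7} = {n0}; idom=n0
  n7: preds {n4,n5,n6}: {n0,n2,n4} ∩ {n0,n2,n5} ∩ {n0,n2,n4,n6} = {n0,n2}; idom=n2
  n8: preds {n3,n5,n6}: {n0,n3} ∩ {n0,n2,n5} ∩ {n0,n2,n4,n6} = {n0}; idom=n0
  n9: preds {n2,n7,n8}: {n0,n2} ∩ {n0,n2,n7} ∩ {n0,n8} = {n0}; idom=n0

DF derivation:
  join n2 pred n0: · stop@n0
  join n2 pred n1: n1 stop@n0
  join n2 pred n7: n7→n2 stop@n0
  join n7 pred n4: n4 stop@n2
  join n7 pred n5: n5 stop@n2
  join n7 pred n6: n6→n4 stop@n2
  join n8 pred n3: n3 stop@n0
  join n8 pred n5: n5→n2 stop@n0
  join n8 pred n6: n6→n4→n2 stop@n0
  join n9 pred n2: n2 stop@n0
  join n9 pred n7: n7→n2 stop@n0
  join n9 pred n8: n8 stop@n0
  DF(n0)=∅
  DF(n1)={n2}
  DF(n2)={n2,n8,n9}
  DF(n3)={n8}
  DF(n4)={n7,n8}
  DF(n5)={n7,n8}
  DF(n6)={n7,n8}
  DF(n7)={n2,n9}
  DF(n8)={n9}
  DF(n9)=∅

φ for r: defs {n0,n2,n3,n5,n6,n9}
  DF⁺ = {n2,n7,n8,n9}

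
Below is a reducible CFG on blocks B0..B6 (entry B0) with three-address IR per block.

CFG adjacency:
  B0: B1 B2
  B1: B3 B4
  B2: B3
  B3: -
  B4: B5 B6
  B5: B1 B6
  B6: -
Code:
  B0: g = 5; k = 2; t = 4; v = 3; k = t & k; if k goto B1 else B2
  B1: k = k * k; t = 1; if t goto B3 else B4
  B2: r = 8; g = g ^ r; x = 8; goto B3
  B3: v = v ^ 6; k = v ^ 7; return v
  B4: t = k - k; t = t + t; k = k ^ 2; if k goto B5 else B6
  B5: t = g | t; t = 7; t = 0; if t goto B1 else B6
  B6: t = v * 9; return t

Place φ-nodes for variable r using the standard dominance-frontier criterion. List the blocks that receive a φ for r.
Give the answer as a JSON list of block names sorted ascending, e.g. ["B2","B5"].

Answer: ["B3"]

Analysis:
idom tree: B1←B0 B2←B0 B3←B0 B4←B1 B5←B4 B6←B4
Join-block Dom:
  B1: preds {B0,B5}: {B0} ∩ {B0,B1,B4,B5} = {B0}; idom=B0
  B3: preds {B1,B2}: {B0,B1} ∩ {B0,B2} = {B0}; idom=B0
  B6: preds {B4,B5}: {B0,B1,B4} ∩ {B0,B1,B4,B5} = {B0,B1,B4}; idom=B4

DF derivation:
  B1←B0: walk · to B0
  B1←B5: walk B5→B4→B1 to B0
  B3←B1: walk B1 to B0
  B3←B2: walk B2 to B0
  B6←B4: walk · to B4
  B6←B5: walk B5 to B4
  DF(B0)=∅
  DF(B1)={B1,B3}
  DF(B2)={B3}
  DF(B3)=∅
  DF(B4)={B1}
  DF(B5)={B1,B6}
  DF(B6)=∅

φ for r: defs {B2}
  DF⁺ = {B3}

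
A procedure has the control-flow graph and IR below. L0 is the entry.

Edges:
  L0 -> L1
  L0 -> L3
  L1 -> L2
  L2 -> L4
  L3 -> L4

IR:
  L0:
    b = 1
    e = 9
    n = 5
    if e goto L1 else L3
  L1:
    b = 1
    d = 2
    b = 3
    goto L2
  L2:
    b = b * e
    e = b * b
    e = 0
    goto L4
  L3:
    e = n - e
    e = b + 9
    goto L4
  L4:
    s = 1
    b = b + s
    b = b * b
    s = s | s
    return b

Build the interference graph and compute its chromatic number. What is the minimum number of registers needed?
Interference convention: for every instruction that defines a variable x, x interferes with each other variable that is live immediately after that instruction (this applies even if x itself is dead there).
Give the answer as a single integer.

Answer: 3

Derivation:
def/use:
  L0: {b,e,n} / ∅
  L1: {b,d} / ∅
  L2: {b,e} / {b,e}
  L3: {e} / {b,e,n}
  L4: {b,s} / {b}

Live sets:
  L0 li=∅ lo={b,e,n}
  L1 li={e} lo={b,e}
  L2 li={b,e} lo={b}
  L3 li={b,e,n} lo={b}
  L4 li={b} lo=∅

Conflict graph:
  b — {e,n,s}
  d — {e}
  e — {b,d,n}
  n — {b,e}
  s — {b}

Registers:
  clique {b,e,n} ⇒ need ≥ 3
  assign b→r0 d→r0 e→r1 n→r2 s→r1 — no edge inside a register ⇒ χ ≤ 3
  χ = 3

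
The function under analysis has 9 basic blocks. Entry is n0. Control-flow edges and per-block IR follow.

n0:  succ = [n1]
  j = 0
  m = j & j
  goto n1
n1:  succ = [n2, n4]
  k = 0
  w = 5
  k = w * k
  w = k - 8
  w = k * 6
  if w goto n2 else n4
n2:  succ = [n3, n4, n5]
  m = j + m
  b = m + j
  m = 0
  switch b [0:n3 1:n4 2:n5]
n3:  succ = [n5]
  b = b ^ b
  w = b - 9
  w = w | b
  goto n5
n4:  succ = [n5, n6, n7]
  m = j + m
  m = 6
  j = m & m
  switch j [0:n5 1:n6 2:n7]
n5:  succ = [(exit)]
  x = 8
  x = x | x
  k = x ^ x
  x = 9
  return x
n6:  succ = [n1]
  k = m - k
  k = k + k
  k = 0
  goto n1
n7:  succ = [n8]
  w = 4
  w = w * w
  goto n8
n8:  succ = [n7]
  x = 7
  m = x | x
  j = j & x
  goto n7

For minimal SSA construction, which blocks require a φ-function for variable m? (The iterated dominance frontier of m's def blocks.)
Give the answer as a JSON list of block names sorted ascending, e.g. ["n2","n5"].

idom tree: n1←n0 n2←n1 n3←n2 n4←n1 n5←n1 n6←n4 n7←n4 n8←n7
Dom∩ at merges:
  n1: preds {n0,n6}: {n0} ∩ {n0,n1,n4,n6} = {n0}; idom=n0
  n4: preds {n1,n2}: {n0,n1} ∩ {n0,n1,n2} = {n0,n1}; idom=n1
  n5: preds {n2,n3,n4}: {n0,n1,n2} ∩ {n0,n1,n2,n3} ∩ {n0,n1,n4} = {n0,n1}; idom=n1
  n7: preds {n4,n8}: {n0,n1,n4} ∩ {n0,n1,n4,n7,n8} = {n0,n1,n4}; idom=n4

DF walk-up:
  join n1 pred n0: · stop@n0
  join n1 pred n6: n6→n4→n1 stop@n0
  join n4 pred n1: · stop@n1
  join n4 pred n2: n2 stop@n1
  join n5 pred n2: n2 stop@n1
  join n5 pred n3: n3→n2 stop@n1
  join n5 pred n4: n4 stop@n1
  join n7 pred n4: · stop@n4
  join n7 pred n8: n8→n7 stop@n4
  DF(n0)=∅
  DF(n1)={n1}
  DF(n2)={n4,n5}
  DF(n3)={n5}
  DF(n4)={n1,n5}
  DF(n5)=∅
  DF(n6)={n1}
  DF(n7)={n7}
  DF(n8)={n7}

φ for m: defs {n0,n2,n4,n8}
  DF⁺ = {n1,n4,n5,n7}

Answer: ["n1", "n4", "n5", "n7"]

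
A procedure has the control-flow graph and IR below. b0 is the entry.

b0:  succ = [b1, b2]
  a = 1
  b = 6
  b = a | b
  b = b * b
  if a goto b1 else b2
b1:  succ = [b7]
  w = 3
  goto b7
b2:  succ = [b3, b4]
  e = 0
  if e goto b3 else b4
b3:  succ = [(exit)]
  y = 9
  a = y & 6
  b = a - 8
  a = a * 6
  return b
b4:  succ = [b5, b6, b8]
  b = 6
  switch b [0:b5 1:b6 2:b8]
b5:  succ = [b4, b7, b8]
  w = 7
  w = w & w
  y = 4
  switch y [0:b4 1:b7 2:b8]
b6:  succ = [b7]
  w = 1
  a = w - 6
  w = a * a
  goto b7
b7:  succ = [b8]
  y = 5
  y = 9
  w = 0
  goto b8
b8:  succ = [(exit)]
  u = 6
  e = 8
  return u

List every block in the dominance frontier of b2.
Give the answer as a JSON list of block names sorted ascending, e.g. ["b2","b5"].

Answer: ["b7", "b8"]

Derivation:
idom tree: b1←b0 b2←b0 b3←b2 b4←b2 b5←b4 b6←b4 b7←b0 b8←b0
Dom at joins:
  b4: preds {b2,b5}: {b0,b2} ∩ {b0,b2,b4,b5} = {b0,b2}; idom=b2
  b7: preds {b1,b5,b6}: {b0,b1} ∩ {b0,b2,b4,b5} ∩ {b0,b2,b4,b6} = {b0}; idom=b0
  b8: preds {b4,b5,b7}: {b0,b2,b4} ∩ {b0,b2,b4,b5} ∩ {b0,b7} = {b0}; idom=b0

DF derivation:
  b4←b2: walk · to b2
  b4←b5: walk b5→b4 to b2
  b7←b1: walk b1 to b0
  b7←b5: walk b5→b4→b2 to b0
  b7←b6: walk b6→b4→b2 to b0
  b8←b4: walk b4→b2 to b0
  b8←b5: walk b5→b4→b2 to b0
  b8←b7: walk b7 to b0
  b0 → ∅
  b1 → {b7}
  b2 → {b7,b8}
  b3 → ∅
  b4 → {b4,b7,b8}
  b5 → {b4,b7,b8}
  b6 → {b7}
  b7 → {b8}
  b8 → ∅

DF(b2) = ["b7", "b8"]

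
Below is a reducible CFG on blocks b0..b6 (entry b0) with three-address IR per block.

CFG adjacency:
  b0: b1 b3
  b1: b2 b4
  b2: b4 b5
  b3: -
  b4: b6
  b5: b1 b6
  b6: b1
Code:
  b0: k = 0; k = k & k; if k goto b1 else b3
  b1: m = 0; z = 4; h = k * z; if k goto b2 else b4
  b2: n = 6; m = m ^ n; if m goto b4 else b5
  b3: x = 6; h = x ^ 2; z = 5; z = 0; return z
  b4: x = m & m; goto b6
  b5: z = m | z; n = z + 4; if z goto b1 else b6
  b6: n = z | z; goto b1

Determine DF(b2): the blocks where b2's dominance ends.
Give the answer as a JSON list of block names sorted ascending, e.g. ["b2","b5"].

idom tree: b1←b0 b2←b1 b3←b0 b4←b1 b5←b2 b6←b1
Dom at joins:
  b1: preds {b0,b5,b6}: {b0} ∩ {b0,b1,b2,b5} ∩ {b0,b1,b6} = {b0}; idom=b0
  b4: preds {b1,b2}: {b0,b1} ∩ {b0,b1,b2} = {b0,b1}; idom=b1
  b6: preds {b4,b5}: {b0,b1,b4} ∩ {b0,b1,b2,b5} = {b0,b1}; idom=b1

Frontier:
  join b1 pred b0: · stop@b0
  join b1 pred b5: b5→b2→b1 stop@b0
  join b1 pred b6: b6→b1 stop@b0
  join b4 pred b1: · stop@b1
  join b4 pred b2: b2 stop@b1
  join b6 pred b4: b4 stop@b1
  join b6 pred b5: b5→b2 stop@b1
  b0 → ∅
  b1 → {b1}
  b2 → {b1,b4,b6}
  b3 → ∅
  b4 → {b6}
  b5 → {b1,b6}
  b6 → {b1}

DF(b2) = ["b1", "b4", "b6"]

Answer: ["b1", "b4", "b6"]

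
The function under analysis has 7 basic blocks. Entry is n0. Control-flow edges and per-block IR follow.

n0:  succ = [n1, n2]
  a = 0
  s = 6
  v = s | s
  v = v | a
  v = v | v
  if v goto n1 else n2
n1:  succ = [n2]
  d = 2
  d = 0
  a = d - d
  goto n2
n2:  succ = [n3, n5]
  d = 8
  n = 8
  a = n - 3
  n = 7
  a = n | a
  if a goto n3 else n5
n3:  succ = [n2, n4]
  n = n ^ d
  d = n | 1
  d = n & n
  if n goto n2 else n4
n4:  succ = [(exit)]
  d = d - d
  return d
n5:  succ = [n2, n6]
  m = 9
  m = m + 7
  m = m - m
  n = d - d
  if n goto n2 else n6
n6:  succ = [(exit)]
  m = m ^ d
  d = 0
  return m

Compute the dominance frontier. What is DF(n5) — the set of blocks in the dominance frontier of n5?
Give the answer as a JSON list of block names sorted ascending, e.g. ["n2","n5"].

Answer: ["n2"]

Derivation:
idom tree: n1←n0 n2←n0 n3←n2 n4←n3 n5←n2 n6←n5
Dom at joins:
  n2: preds {n0,n1,n3,n5}: {n0} ∩ {n0,n1} ∩ {n0,n2,n3} ∩ {n0,n2,n5} = {n0}; idom=n0

DF derivation:
  n2←n0: walk · to n0
  n2←n1: walk n1 to n0
  n2←n3: walk n3→n2 to n0
  n2←n5: walk n5→n2 to n0
  n0 → ∅
  n1 → {n2}
  n2 → {n2}
  n3 → {n2}
  n4 → ∅
  n5 → {n2}
  n6 → ∅

DF(n5) = ["n2"]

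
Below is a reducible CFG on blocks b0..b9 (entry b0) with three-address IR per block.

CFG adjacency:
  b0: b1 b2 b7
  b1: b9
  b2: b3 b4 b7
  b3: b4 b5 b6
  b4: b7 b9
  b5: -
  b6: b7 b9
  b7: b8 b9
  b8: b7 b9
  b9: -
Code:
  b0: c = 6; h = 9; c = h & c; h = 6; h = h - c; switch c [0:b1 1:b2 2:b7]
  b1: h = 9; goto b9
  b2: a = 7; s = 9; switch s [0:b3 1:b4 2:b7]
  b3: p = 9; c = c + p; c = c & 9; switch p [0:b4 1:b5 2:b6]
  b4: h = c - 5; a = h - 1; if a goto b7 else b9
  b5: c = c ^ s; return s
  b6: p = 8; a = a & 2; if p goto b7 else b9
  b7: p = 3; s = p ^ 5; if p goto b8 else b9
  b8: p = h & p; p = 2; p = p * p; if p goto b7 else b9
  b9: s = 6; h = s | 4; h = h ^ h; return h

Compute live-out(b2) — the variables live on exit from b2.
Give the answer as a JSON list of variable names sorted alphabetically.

Answer: ["a", "c", "h", "s"]

Derivation:
Block summaries:
  b0: {c,h} / ∅
  b1: {h} / ∅
  b2: {a,s} / ∅
  b3: {c,p} / {c}
  b4: {a,h} / {c}
  b5: {c} / {c,s}
  b6: {a,p} / {a}
  b7: {p,s} / ∅
  b8: {p} / {h,p}
  b9: {h,s} / ∅

Backward fixpoint:
  b0 li=∅ lo={c,h}
  b1 li=∅ lo=∅
  b2 li={c,h} lo={a,c,h,s}
  b3 li={a,c,h,s} lo={a,c,h,s}
  b4 li={c} lo={h}
  b5 li={c,s} lo=∅
  b6 li={a,h} lo={h}
  b7 li={h} lo={h,p}
  b8 li={h,p} lo={h}
  b9 li=∅ lo=∅

live-out(b2) = ["a", "c", "h", "s"]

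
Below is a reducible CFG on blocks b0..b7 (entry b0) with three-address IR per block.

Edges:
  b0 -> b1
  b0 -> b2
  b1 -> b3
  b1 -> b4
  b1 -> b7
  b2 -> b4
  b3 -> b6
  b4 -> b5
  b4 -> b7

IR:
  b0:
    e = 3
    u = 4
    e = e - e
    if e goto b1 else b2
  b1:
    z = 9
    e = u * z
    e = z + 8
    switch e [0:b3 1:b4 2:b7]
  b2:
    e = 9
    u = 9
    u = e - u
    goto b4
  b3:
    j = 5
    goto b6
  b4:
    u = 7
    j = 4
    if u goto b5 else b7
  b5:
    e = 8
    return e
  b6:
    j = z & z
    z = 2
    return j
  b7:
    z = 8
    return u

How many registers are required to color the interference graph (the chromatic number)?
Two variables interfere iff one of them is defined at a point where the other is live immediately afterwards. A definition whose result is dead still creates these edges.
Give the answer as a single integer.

Block summaries:
  b0: {e,u} / ∅
  b1: {e,z} / {u}
  b2: {e,u} / ∅
  b3: {j} / ∅
  b4: {j,u} / ∅
  b5: {e} / ∅
  b6: {j,z} / {z}
  b7: {z} / {u}

Backward fixpoint:
  b0 li=∅ lo={u}
  b1 li={u} lo={u,z}
  b2 li=∅ lo=∅
  b3 li={z} lo={z}
  b4 li=∅ lo={u}
  b5 li=∅ lo=∅
  b6 li={z} lo=∅
  b7 li={u} lo=∅

Interfere edges:
  e↔{u,z}
  j↔{u,z}
  u↔{e,j,z}
  z↔{e,j,u}

Colouring:
  lower bound: {e,u,z} mutually conflict ⇒ χ ≥ 3
  assign e→r2 j→r2 u→r0 z→r1 — no edge inside a register ⇒ χ ≤ 3
  χ = 3

Answer: 3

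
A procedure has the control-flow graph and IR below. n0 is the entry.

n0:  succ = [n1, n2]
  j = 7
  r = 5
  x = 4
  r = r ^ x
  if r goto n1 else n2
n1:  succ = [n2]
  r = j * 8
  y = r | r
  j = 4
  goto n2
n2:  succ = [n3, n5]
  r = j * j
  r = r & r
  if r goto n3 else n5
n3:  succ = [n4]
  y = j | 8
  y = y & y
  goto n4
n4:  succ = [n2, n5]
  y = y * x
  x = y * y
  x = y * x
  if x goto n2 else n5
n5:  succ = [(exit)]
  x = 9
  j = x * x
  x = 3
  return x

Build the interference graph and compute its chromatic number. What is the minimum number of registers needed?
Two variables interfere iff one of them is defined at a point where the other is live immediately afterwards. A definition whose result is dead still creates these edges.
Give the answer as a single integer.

Per-block:
  n0: def={j,r,x} ue=∅
  n1: def={j,r,y} ue={j}
  n2: def={r} ue={j}
  n3: def={y} ue={j}
  n4: def={x,y} ue={x,y}
  n5: def={j,x} ue=∅

Liveness:
  n0: in=∅ out={j,x}
  n1: in={j,x} out={j,x}
  n2: in={j,x} out={j,x}
  n3: in={j,x} out={j,x,y}
  n4: in={j,x,y} out={j,x}
  n5: in=∅ out=∅

Interference:
  j↔{r,x,y}
  r↔{j,x}
  x↔{j,r,y}
  y↔{j,x}

Chromatic number:
  lower bound: {j,r,x} mutually conflict ⇒ χ ≥ 3
  3-colouring: R0={j}  R1={x}  R2={r,y}
  χ = 3

Answer: 3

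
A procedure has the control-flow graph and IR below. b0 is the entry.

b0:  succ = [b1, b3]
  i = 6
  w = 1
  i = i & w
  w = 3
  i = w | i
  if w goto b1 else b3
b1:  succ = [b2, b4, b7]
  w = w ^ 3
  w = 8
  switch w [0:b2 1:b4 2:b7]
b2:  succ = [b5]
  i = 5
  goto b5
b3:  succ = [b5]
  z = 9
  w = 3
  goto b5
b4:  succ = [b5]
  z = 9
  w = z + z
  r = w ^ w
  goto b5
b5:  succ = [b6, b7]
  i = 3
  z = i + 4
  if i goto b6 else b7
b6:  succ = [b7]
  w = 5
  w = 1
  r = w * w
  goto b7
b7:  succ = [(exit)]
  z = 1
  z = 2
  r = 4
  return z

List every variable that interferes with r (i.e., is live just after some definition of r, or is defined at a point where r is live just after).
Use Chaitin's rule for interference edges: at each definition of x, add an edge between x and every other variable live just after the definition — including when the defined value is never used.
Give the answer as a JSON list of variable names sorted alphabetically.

Answer: ["z"]

Derivation:
Per-block:
  b0: def={i,w} ue=∅
  b1: def={w} ue={w}
  b2: def={i} ue=∅
  b3: def={w,z} ue=∅
  b4: def={r,w,z} ue=∅
  b5: def={i,z} ue=∅
  b6: def={r,w} ue=∅
  b7: def={r,z} ue=∅

Backward fixpoint:
  live b0: ∅→{w}
  live b1: {w}→∅
  live b2: ∅→∅
  live b3: ∅→∅
  live b4: ∅→∅
  live b5: ∅→∅
  live b6: ∅→∅
  live b7: ∅→∅

Conflict graph:
  i: {w,z}
  r: {z}
  w: {i}
  z: {i,r}

N(r) = ["z"]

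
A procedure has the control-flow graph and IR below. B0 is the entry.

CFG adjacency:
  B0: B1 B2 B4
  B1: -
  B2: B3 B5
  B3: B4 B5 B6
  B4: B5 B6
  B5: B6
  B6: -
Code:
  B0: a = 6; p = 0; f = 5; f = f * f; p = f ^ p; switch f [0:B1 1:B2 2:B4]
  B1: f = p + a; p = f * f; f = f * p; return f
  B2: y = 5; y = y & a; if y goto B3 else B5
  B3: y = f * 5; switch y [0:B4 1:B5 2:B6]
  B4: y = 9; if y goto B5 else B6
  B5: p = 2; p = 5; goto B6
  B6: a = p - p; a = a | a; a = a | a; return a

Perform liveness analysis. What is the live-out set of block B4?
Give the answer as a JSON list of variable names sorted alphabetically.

Answer: ["p"]

Working:
Block summaries:
  B0: def={a,f,p} ue=∅
  B1: def={f,p} ue={a,p}
  B2: def={y} ue={a}
  B3: def={y} ue={f}
  B4: def={y} ue=∅
  B5: def={p} ue=∅
  B6: def={a} ue={p}

Backward fixpoint:
  B0: in=∅ out={a,f,p}
  B1: in={a,p} out=∅
  B2: in={a,f,p} out={f,p}
  B3: in={f,p} out={p}
  B4: in={p} out={p}
  B5: in=∅ out={p}
  B6: in={p} out=∅

live-out(B4) = ["p"]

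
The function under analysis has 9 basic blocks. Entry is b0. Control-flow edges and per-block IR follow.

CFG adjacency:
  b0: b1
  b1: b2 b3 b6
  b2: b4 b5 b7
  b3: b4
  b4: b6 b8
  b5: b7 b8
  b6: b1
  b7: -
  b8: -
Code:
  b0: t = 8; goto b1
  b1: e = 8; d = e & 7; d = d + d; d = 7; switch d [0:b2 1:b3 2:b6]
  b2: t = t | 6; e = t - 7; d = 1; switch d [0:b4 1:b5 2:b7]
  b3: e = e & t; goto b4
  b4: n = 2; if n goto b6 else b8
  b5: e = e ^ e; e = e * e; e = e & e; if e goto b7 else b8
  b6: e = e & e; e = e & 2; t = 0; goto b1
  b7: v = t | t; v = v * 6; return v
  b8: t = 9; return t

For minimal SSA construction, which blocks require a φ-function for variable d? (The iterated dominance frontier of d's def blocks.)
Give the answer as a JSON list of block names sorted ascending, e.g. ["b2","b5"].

Answer: ["b1", "b4", "b6", "b8"]

Derivation:
idom tree: b1←b0 b2←b1 b3←b1 b4←b1 b5←b2 b6←b1 b7←b2 b8←b1
Dom at joins:
  b1: preds {b0,b6}: {b0} ∩ {b0,b1,b6} = {b0}; idom=b0
  b4: preds {b2,b3}: {b0,b1,b2} ∩ {b0,b1,b3} = {b0,b1}; idom=b1
  b6: preds {b1,b4}: {b0,b1} ∩ {b0,b1,b4} = {b0,b1}; idom=b1
  b7: preds {b2,b5}: {b0,b1,b2} ∩ {b0,b1,b2,b5} = {b0,b1,b2}; idom=b2
  b8: preds {b4,b5}: {b0,b1,b4} ∩ {b0,b1,b2,b5} = {b0,b1}; idom=b1

DF walk-up:
  b1←b0: walk · to b0
  b1←b6: walk b6→b1 to b0
  b4←b2: walk b2 to b1
  b4←b3: walk b3 to b1
  b6←b1: walk · to b1
  b6←b4: walk b4 to b1
  b7←b2: walk · to b2
  b7←b5: walk b5 to b2
  b8←b4: walk b4 to b1
  b8←b5: walk b5→b2 to b1
  b0 → ∅
  b1 → {b1}
  b2 → {b4,b8}
  b3 → {b4}
  b4 → {b6,b8}
  b5 → {b7,b8}
  b6 → {b1}
  b7 → ∅
  b8 → ∅

φ for d: defs {b1,b2}
  DF⁺ = {b1,b4,b6,b8}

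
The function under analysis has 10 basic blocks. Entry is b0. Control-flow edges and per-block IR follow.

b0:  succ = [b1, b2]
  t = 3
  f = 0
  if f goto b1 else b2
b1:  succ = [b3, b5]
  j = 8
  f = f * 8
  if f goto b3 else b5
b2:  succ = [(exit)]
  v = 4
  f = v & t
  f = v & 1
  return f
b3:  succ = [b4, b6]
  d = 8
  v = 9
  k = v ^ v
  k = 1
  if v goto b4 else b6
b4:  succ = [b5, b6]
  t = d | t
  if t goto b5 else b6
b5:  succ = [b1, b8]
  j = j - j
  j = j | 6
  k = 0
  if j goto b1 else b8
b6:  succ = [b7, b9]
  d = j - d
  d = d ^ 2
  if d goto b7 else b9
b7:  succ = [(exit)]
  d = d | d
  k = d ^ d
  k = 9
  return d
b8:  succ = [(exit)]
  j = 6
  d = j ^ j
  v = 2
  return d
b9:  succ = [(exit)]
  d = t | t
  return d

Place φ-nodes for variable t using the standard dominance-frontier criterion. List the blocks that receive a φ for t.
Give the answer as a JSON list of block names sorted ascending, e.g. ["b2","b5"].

idom tree: b1←b0 b2←b0 b3←b1 b4←b3 b5←b1 b6←b3 b7←b6 b8←b5 b9←b6
Dom∩ at merges:
  b1: preds {b0,b5}: {b0} ∩ {b0,b1,b5} = {b0}; idom=b0
  b5: preds {b1,b4}: {b0,b1} ∩ {b0,b1,b3,b4} = {b0,b1}; idom=b1
  b6: preds {b3,b4}: {b0,b1,b3} ∩ {b0,b1,b3,b4} = {b0,b1,b3}; idom=b3

DF derivation:
  b1←b0: walk · to b0
  b1←b5: walk b5→b1 to b0
  b5←b1: walk · to b1
  b5←b4: walk b4→b3 to b1
  b6←b3: walk · to b3
  b6←b4: walk b4 to b3
  b0: DF=∅
  b1: DF={b1}
  b2: DF=∅
  b3: DF={b5}
  b4: DF={b5,b6}
  b5: DF={b1}
  b6: DF=∅
  b7: DF=∅
  b8: DF=∅
  b9: DF=∅

φ for t: defs {b0,b4}
  DF⁺ = {b1,b5,b6}

Answer: ["b1", "b5", "b6"]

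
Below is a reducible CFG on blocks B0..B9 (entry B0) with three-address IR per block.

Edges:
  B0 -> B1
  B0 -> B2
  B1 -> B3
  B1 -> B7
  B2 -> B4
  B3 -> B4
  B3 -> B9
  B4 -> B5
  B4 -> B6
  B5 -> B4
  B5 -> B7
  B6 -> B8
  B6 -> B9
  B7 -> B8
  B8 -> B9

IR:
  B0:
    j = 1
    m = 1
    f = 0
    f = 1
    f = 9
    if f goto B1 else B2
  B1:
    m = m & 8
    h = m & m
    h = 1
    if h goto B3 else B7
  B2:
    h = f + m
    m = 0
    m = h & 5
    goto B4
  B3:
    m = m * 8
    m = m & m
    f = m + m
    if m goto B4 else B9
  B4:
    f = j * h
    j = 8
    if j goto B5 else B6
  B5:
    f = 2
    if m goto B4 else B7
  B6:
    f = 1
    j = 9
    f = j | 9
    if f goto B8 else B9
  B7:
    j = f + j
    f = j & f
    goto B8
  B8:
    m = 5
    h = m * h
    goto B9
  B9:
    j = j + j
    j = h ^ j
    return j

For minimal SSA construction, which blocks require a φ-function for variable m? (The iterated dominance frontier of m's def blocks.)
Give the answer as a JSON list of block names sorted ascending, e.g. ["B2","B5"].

Answer: ["B4", "B7", "B8", "B9"]

Working:
idom tree: B1←B0 B2←B0 B3←B1 B4←B0 B5←B4 B6←B4 B7←B0 B8←B0 B9←B0
Join-block Dom:
  B4: preds {B2,B3,B5}: {B0,B2} ∩ {B0,B1,B3} ∩ {B0,B4,B5} = {B0}; idom=B0
  B7: preds {B1,B5}: {B0,B1} ∩ {B0,B4,B5} = {B0}; idom=B0
  B8: preds {B6,B7}: {B0,B4,B6} ∩ {B0,B7} = {B0}; idom=B0
  B9: preds {B3,B6,B8}: {B0,B1,B3} ∩ {B0,B4,B6} ∩ {B0,B8} = {B0}; idom=B0

Frontier:
  join B4 pred B2: B2 stop@B0
  join B4 pred B3: B3→B1 stop@B0
  join B4 pred B5: B5→B4 stop@B0
  join B7 pred B1: B1 stop@B0
  join B7 pred B5: B5→B4 stop@B0
  join B8 pred B6: B6→B4 stop@B0
  join B8 pred B7: B7 stop@B0
  join B9 pred B3: B3→B1 stop@B0
  join B9 pred B6: B6→B4 stop@B0
  join B9 pred B8: B8 stop@B0
  B0 → ∅
  B1 → {B4,B7,B9}
  B2 → {B4}
  B3 → {B4,B9}
  B4 → {B4,B7,B8,B9}
  B5 → {B4,B7}
  B6 → {B8,B9}
  B7 → {B8}
  B8 → {B9}
  B9 → ∅

φ for m: defs {B0,B1,B2,B3,B8}
  DF⁺ = {B4,B7,B8,B9}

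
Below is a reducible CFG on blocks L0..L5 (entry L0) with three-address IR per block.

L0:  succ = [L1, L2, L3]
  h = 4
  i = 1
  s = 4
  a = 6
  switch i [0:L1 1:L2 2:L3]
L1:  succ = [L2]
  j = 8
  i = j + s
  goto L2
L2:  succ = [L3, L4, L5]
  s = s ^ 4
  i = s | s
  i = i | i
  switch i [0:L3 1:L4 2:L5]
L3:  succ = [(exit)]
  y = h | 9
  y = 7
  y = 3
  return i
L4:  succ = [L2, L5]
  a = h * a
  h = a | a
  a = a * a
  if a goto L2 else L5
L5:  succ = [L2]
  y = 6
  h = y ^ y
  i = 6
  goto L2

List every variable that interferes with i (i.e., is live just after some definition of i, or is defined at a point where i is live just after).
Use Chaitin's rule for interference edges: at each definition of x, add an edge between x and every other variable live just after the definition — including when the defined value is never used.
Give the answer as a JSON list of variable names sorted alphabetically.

Answer: ["a", "h", "s", "y"]

Working:
def/use:
  L0: def={a,h,i,s} ue=∅
  L1: def={i,j} ue={s}
  L2: def={i,s} ue={s}
  L3: def={y} ue={h,i}
  L4: def={a,h} ue={a,h}
  L5: def={h,i,y} ue=∅

Live sets:
  live L0: ∅→{a,h,i,s}
  live L1: {a,h,s}→{a,h,s}
  live L2: {a,h,s}→{a,h,i,s}
  live L3: {h,i}→∅
  live L4: {a,h,s}→{a,h,s}
  live L5: {a,s}→{a,h,s}

Interfere edges:
  a — {h,i,j,s,y}
  h — {a,i,j,s}
  i — {a,h,s,y}
  j — {a,h,s}
  s — {a,h,i,j,y}
  y — {a,i,s}

N(i) = ["a", "h", "s", "y"]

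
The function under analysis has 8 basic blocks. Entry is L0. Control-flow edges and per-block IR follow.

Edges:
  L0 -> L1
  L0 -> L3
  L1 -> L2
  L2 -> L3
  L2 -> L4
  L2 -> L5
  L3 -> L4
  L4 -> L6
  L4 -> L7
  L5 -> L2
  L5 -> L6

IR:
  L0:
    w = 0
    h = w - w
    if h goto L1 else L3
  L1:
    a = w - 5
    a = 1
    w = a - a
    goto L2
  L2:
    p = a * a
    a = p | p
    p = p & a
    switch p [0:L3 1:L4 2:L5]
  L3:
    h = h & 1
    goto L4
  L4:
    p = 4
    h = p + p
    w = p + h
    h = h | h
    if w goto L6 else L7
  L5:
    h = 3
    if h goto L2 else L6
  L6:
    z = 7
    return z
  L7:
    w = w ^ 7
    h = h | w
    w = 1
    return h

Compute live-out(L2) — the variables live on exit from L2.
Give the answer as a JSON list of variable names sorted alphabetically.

Answer: ["a", "h"]

Analysis:
Per-block:
  L0: {h,w} / ∅
  L1: {a,w} / {w}
  L2: {a,p} / {a}
  L3: {h} / {h}
  L4: {h,p,w} / ∅
  L5: {h} / ∅
  L6: {z} / ∅
  L7: {h,w} / {h,w}

Backward fixpoint:
  live L0: ∅→{h,w}
  live L1: {h,w}→{a,h}
  live L2: {a,h}→{a,h}
  live L3: {h}→∅
  live L4: ∅→{h,w}
  live L5: {a}→{a,h}
  live L6: ∅→∅
  live L7: {h,w}→∅

live-out(L2) = ["a", "h"]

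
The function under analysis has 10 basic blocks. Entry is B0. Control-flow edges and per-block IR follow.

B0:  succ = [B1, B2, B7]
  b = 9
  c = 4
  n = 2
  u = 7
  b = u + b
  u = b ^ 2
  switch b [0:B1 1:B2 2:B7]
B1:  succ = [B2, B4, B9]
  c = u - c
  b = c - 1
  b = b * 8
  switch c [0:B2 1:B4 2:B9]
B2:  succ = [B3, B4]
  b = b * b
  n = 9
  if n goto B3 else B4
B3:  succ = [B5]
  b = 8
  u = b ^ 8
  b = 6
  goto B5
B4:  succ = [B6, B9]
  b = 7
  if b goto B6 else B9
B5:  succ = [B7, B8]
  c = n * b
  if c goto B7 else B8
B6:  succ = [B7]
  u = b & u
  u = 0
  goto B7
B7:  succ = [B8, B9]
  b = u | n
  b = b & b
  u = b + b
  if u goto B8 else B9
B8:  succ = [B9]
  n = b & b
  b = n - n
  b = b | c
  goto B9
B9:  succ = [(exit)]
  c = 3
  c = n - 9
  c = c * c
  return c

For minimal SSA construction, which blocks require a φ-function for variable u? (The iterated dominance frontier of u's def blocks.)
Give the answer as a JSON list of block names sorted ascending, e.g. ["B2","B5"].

idom tree: B1←B0 B2←B0 B3←B2 B4←B0 B5←B3 B6←B4 B7←B0 B8←B0 B9←B0
Join-block Dom:
  B2: preds {B0,B1}: {B0} ∩ {B0,B1} = {B0}; idom=B0
  B4: preds {B1,B2}: {B0,B1} ∩ {B0,B2} = {B0}; idom=B0
  B7: preds {B0,B5,B6}: {B0} ∩ {B0,B2,B3,B5} ∩ {B0,B4,B6} = {B0}; idom=B0
  B8: preds {B5,B7}: {B0,B2,B3,B5} ∩ {B0,B7} = {B0}; idom=B0
  B9: preds {B1,B4,B7,B8}: {B0,B1} ∩ {B0,B4} ∩ {B0,B7} ∩ {B0,B8} = {B0}; idom=B0

DF derivation:
  B2←B0: walk · to B0
  B2←B1: walk B1 to B0
  B4←B1: walk B1 to B0
  B4←B2: walk B2 to B0
  B7←B0: walk · to B0
  B7←B5: walk B5→B3→B2 to B0
  B7←B6: walk B6→B4 to B0
  B8←B5: walk B5→B3→B2 to B0
  B8←B7: walk B7 to B0
  B9←B1: walk B1 to B0
  B9←B4: walk B4 to B0
  B9←B7: walk B7 to B0
  B9←B8: walk B8 to B0
  B0: DF=∅
  B1: DF={B2,B4,B9}
  B2: DF={B4,B7,B8}
  B3: DF={B7,B8}
  B4: DF={B7,B9}
  B5: DF={B7,B8}
  B6: DF={B7}
  B7: DF={B8,B9}
  B8: DF={B9}
  B9: DF=∅

φ for u: defs {B0,B3,B6,B7}
  DF⁺ = {B7,B8,B9}

Answer: ["B7", "B8", "B9"]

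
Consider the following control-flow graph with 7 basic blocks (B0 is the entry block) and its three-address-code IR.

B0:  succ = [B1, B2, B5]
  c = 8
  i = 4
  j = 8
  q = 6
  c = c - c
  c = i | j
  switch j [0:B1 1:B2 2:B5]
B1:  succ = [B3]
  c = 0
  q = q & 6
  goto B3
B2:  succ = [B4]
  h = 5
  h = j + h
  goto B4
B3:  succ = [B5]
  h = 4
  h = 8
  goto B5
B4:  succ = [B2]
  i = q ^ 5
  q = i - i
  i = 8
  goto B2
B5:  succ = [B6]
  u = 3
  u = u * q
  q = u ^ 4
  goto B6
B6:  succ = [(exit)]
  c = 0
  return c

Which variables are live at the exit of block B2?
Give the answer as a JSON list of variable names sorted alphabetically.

def/use:
  B0 def {c,i,j,q} use ∅
  B1 def {c,q} use {q}
  B2 def {h} use {j}
  B3 def {h} use ∅
  B4 def {i,q} use {q}
  B5 def {q,u} use {q}
  B6 def {c} use ∅

Liveness:
  live B0: ∅→{j,q}
  live B1: {q}→{q}
  live B2: {j,q}→{j,q}
  live B3: {q}→{q}
  live B4: {j,q}→{j,q}
  live B5: {q}→∅
  live B6: ∅→∅

live-out(B2) = ["j", "q"]

Answer: ["j", "q"]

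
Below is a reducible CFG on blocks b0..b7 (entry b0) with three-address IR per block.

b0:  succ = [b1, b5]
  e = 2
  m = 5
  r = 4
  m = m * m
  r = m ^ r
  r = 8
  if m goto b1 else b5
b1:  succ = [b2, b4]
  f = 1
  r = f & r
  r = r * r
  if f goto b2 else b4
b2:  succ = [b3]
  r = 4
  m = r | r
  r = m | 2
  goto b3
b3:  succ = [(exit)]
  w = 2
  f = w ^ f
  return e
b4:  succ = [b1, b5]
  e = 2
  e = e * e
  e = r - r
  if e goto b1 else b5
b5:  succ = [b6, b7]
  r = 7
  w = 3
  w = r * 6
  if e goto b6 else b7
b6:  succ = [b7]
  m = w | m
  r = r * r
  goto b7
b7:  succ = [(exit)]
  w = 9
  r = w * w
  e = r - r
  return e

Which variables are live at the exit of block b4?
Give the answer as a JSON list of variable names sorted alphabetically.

Block summaries:
  b0: {e,m,r} / ∅
  b1: {f,r} / {r}
  b2: {m,r} / ∅
  b3: {f,w} / {e,f}
  b4: {e} / {r}
  b5: {r,w} / {e}
  b6: {m,r} / {m,r,w}
  b7: {e,r,w} / ∅

Live sets:
  b0 li=∅ lo={e,m,r}
  b1 li={e,m,r} lo={e,f,m,r}
  b2 li={e,f} lo={e,f}
  b3 li={e,f} lo=∅
  b4 li={m,r} lo={e,m,r}
  b5 li={e,m} lo={m,r,w}
  b6 li={m,r,w} lo=∅
  b7 li=∅ lo=∅

live-out(b4) = ["e", "m", "r"]

Answer: ["e", "m", "r"]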